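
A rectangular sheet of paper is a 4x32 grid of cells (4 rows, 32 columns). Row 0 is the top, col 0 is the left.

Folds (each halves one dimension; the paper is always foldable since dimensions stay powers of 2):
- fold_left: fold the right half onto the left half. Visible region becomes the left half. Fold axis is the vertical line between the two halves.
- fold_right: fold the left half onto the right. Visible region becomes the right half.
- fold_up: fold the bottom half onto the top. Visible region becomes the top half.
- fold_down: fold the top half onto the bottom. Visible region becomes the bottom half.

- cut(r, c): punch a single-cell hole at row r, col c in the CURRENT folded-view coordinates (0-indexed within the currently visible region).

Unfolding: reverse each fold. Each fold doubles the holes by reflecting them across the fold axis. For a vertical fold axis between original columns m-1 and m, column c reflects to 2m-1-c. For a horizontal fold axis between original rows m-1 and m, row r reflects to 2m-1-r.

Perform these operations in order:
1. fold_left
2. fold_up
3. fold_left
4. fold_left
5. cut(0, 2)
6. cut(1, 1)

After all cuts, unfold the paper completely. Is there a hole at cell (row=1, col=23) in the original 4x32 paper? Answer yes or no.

Answer: no

Derivation:
Op 1 fold_left: fold axis v@16; visible region now rows[0,4) x cols[0,16) = 4x16
Op 2 fold_up: fold axis h@2; visible region now rows[0,2) x cols[0,16) = 2x16
Op 3 fold_left: fold axis v@8; visible region now rows[0,2) x cols[0,8) = 2x8
Op 4 fold_left: fold axis v@4; visible region now rows[0,2) x cols[0,4) = 2x4
Op 5 cut(0, 2): punch at orig (0,2); cuts so far [(0, 2)]; region rows[0,2) x cols[0,4) = 2x4
Op 6 cut(1, 1): punch at orig (1,1); cuts so far [(0, 2), (1, 1)]; region rows[0,2) x cols[0,4) = 2x4
Unfold 1 (reflect across v@4): 4 holes -> [(0, 2), (0, 5), (1, 1), (1, 6)]
Unfold 2 (reflect across v@8): 8 holes -> [(0, 2), (0, 5), (0, 10), (0, 13), (1, 1), (1, 6), (1, 9), (1, 14)]
Unfold 3 (reflect across h@2): 16 holes -> [(0, 2), (0, 5), (0, 10), (0, 13), (1, 1), (1, 6), (1, 9), (1, 14), (2, 1), (2, 6), (2, 9), (2, 14), (3, 2), (3, 5), (3, 10), (3, 13)]
Unfold 4 (reflect across v@16): 32 holes -> [(0, 2), (0, 5), (0, 10), (0, 13), (0, 18), (0, 21), (0, 26), (0, 29), (1, 1), (1, 6), (1, 9), (1, 14), (1, 17), (1, 22), (1, 25), (1, 30), (2, 1), (2, 6), (2, 9), (2, 14), (2, 17), (2, 22), (2, 25), (2, 30), (3, 2), (3, 5), (3, 10), (3, 13), (3, 18), (3, 21), (3, 26), (3, 29)]
Holes: [(0, 2), (0, 5), (0, 10), (0, 13), (0, 18), (0, 21), (0, 26), (0, 29), (1, 1), (1, 6), (1, 9), (1, 14), (1, 17), (1, 22), (1, 25), (1, 30), (2, 1), (2, 6), (2, 9), (2, 14), (2, 17), (2, 22), (2, 25), (2, 30), (3, 2), (3, 5), (3, 10), (3, 13), (3, 18), (3, 21), (3, 26), (3, 29)]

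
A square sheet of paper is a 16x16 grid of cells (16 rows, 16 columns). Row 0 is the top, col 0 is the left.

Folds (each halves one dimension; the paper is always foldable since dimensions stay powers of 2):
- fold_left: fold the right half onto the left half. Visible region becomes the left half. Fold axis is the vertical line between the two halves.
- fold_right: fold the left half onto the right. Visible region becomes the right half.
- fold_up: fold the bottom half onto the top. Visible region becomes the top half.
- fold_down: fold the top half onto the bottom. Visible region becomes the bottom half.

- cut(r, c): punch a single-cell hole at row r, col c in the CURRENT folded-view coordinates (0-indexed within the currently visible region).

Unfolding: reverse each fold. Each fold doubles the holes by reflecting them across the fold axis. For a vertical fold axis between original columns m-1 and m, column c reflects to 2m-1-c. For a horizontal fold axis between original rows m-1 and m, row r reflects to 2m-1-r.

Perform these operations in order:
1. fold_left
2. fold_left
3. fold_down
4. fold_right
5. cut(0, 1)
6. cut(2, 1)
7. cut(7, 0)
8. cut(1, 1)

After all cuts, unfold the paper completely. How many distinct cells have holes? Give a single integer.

Answer: 64

Derivation:
Op 1 fold_left: fold axis v@8; visible region now rows[0,16) x cols[0,8) = 16x8
Op 2 fold_left: fold axis v@4; visible region now rows[0,16) x cols[0,4) = 16x4
Op 3 fold_down: fold axis h@8; visible region now rows[8,16) x cols[0,4) = 8x4
Op 4 fold_right: fold axis v@2; visible region now rows[8,16) x cols[2,4) = 8x2
Op 5 cut(0, 1): punch at orig (8,3); cuts so far [(8, 3)]; region rows[8,16) x cols[2,4) = 8x2
Op 6 cut(2, 1): punch at orig (10,3); cuts so far [(8, 3), (10, 3)]; region rows[8,16) x cols[2,4) = 8x2
Op 7 cut(7, 0): punch at orig (15,2); cuts so far [(8, 3), (10, 3), (15, 2)]; region rows[8,16) x cols[2,4) = 8x2
Op 8 cut(1, 1): punch at orig (9,3); cuts so far [(8, 3), (9, 3), (10, 3), (15, 2)]; region rows[8,16) x cols[2,4) = 8x2
Unfold 1 (reflect across v@2): 8 holes -> [(8, 0), (8, 3), (9, 0), (9, 3), (10, 0), (10, 3), (15, 1), (15, 2)]
Unfold 2 (reflect across h@8): 16 holes -> [(0, 1), (0, 2), (5, 0), (5, 3), (6, 0), (6, 3), (7, 0), (7, 3), (8, 0), (8, 3), (9, 0), (9, 3), (10, 0), (10, 3), (15, 1), (15, 2)]
Unfold 3 (reflect across v@4): 32 holes -> [(0, 1), (0, 2), (0, 5), (0, 6), (5, 0), (5, 3), (5, 4), (5, 7), (6, 0), (6, 3), (6, 4), (6, 7), (7, 0), (7, 3), (7, 4), (7, 7), (8, 0), (8, 3), (8, 4), (8, 7), (9, 0), (9, 3), (9, 4), (9, 7), (10, 0), (10, 3), (10, 4), (10, 7), (15, 1), (15, 2), (15, 5), (15, 6)]
Unfold 4 (reflect across v@8): 64 holes -> [(0, 1), (0, 2), (0, 5), (0, 6), (0, 9), (0, 10), (0, 13), (0, 14), (5, 0), (5, 3), (5, 4), (5, 7), (5, 8), (5, 11), (5, 12), (5, 15), (6, 0), (6, 3), (6, 4), (6, 7), (6, 8), (6, 11), (6, 12), (6, 15), (7, 0), (7, 3), (7, 4), (7, 7), (7, 8), (7, 11), (7, 12), (7, 15), (8, 0), (8, 3), (8, 4), (8, 7), (8, 8), (8, 11), (8, 12), (8, 15), (9, 0), (9, 3), (9, 4), (9, 7), (9, 8), (9, 11), (9, 12), (9, 15), (10, 0), (10, 3), (10, 4), (10, 7), (10, 8), (10, 11), (10, 12), (10, 15), (15, 1), (15, 2), (15, 5), (15, 6), (15, 9), (15, 10), (15, 13), (15, 14)]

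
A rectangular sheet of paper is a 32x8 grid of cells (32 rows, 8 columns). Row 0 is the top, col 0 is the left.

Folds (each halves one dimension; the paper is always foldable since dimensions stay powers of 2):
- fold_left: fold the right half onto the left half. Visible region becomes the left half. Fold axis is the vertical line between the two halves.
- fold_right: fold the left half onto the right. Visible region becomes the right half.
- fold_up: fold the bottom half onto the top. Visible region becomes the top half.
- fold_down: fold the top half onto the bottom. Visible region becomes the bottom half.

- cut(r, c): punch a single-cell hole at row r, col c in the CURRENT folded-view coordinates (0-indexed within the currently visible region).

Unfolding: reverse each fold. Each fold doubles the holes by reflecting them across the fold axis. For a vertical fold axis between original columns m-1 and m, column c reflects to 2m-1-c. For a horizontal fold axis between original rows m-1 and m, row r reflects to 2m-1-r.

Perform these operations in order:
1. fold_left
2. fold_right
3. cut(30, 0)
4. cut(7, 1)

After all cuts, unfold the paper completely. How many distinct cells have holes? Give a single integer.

Op 1 fold_left: fold axis v@4; visible region now rows[0,32) x cols[0,4) = 32x4
Op 2 fold_right: fold axis v@2; visible region now rows[0,32) x cols[2,4) = 32x2
Op 3 cut(30, 0): punch at orig (30,2); cuts so far [(30, 2)]; region rows[0,32) x cols[2,4) = 32x2
Op 4 cut(7, 1): punch at orig (7,3); cuts so far [(7, 3), (30, 2)]; region rows[0,32) x cols[2,4) = 32x2
Unfold 1 (reflect across v@2): 4 holes -> [(7, 0), (7, 3), (30, 1), (30, 2)]
Unfold 2 (reflect across v@4): 8 holes -> [(7, 0), (7, 3), (7, 4), (7, 7), (30, 1), (30, 2), (30, 5), (30, 6)]

Answer: 8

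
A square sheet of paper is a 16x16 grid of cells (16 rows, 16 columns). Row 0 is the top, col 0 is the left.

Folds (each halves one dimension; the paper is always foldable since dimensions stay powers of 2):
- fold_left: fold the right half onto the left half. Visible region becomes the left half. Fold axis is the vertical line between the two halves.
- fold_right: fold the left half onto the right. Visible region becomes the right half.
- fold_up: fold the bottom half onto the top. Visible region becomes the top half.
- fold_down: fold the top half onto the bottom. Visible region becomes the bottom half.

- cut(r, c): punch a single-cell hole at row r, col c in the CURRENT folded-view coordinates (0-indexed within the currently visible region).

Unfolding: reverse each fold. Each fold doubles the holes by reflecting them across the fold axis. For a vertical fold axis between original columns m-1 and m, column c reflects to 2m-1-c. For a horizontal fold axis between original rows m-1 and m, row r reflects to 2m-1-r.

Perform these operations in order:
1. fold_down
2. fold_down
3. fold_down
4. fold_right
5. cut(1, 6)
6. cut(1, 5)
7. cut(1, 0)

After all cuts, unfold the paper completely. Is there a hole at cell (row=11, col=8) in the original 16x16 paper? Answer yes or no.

Op 1 fold_down: fold axis h@8; visible region now rows[8,16) x cols[0,16) = 8x16
Op 2 fold_down: fold axis h@12; visible region now rows[12,16) x cols[0,16) = 4x16
Op 3 fold_down: fold axis h@14; visible region now rows[14,16) x cols[0,16) = 2x16
Op 4 fold_right: fold axis v@8; visible region now rows[14,16) x cols[8,16) = 2x8
Op 5 cut(1, 6): punch at orig (15,14); cuts so far [(15, 14)]; region rows[14,16) x cols[8,16) = 2x8
Op 6 cut(1, 5): punch at orig (15,13); cuts so far [(15, 13), (15, 14)]; region rows[14,16) x cols[8,16) = 2x8
Op 7 cut(1, 0): punch at orig (15,8); cuts so far [(15, 8), (15, 13), (15, 14)]; region rows[14,16) x cols[8,16) = 2x8
Unfold 1 (reflect across v@8): 6 holes -> [(15, 1), (15, 2), (15, 7), (15, 8), (15, 13), (15, 14)]
Unfold 2 (reflect across h@14): 12 holes -> [(12, 1), (12, 2), (12, 7), (12, 8), (12, 13), (12, 14), (15, 1), (15, 2), (15, 7), (15, 8), (15, 13), (15, 14)]
Unfold 3 (reflect across h@12): 24 holes -> [(8, 1), (8, 2), (8, 7), (8, 8), (8, 13), (8, 14), (11, 1), (11, 2), (11, 7), (11, 8), (11, 13), (11, 14), (12, 1), (12, 2), (12, 7), (12, 8), (12, 13), (12, 14), (15, 1), (15, 2), (15, 7), (15, 8), (15, 13), (15, 14)]
Unfold 4 (reflect across h@8): 48 holes -> [(0, 1), (0, 2), (0, 7), (0, 8), (0, 13), (0, 14), (3, 1), (3, 2), (3, 7), (3, 8), (3, 13), (3, 14), (4, 1), (4, 2), (4, 7), (4, 8), (4, 13), (4, 14), (7, 1), (7, 2), (7, 7), (7, 8), (7, 13), (7, 14), (8, 1), (8, 2), (8, 7), (8, 8), (8, 13), (8, 14), (11, 1), (11, 2), (11, 7), (11, 8), (11, 13), (11, 14), (12, 1), (12, 2), (12, 7), (12, 8), (12, 13), (12, 14), (15, 1), (15, 2), (15, 7), (15, 8), (15, 13), (15, 14)]
Holes: [(0, 1), (0, 2), (0, 7), (0, 8), (0, 13), (0, 14), (3, 1), (3, 2), (3, 7), (3, 8), (3, 13), (3, 14), (4, 1), (4, 2), (4, 7), (4, 8), (4, 13), (4, 14), (7, 1), (7, 2), (7, 7), (7, 8), (7, 13), (7, 14), (8, 1), (8, 2), (8, 7), (8, 8), (8, 13), (8, 14), (11, 1), (11, 2), (11, 7), (11, 8), (11, 13), (11, 14), (12, 1), (12, 2), (12, 7), (12, 8), (12, 13), (12, 14), (15, 1), (15, 2), (15, 7), (15, 8), (15, 13), (15, 14)]

Answer: yes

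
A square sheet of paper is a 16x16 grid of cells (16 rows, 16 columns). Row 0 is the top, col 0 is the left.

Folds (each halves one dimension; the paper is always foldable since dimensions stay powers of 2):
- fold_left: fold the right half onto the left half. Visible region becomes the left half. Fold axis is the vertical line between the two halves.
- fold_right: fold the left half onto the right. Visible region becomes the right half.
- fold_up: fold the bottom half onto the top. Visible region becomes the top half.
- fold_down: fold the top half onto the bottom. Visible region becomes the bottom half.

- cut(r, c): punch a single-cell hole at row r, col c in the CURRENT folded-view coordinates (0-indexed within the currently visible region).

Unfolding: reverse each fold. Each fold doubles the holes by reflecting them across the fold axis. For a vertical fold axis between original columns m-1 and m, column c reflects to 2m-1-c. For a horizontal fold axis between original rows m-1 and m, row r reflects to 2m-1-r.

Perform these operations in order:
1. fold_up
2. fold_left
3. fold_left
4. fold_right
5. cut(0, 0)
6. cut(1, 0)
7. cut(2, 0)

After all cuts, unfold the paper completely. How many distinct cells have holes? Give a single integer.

Op 1 fold_up: fold axis h@8; visible region now rows[0,8) x cols[0,16) = 8x16
Op 2 fold_left: fold axis v@8; visible region now rows[0,8) x cols[0,8) = 8x8
Op 3 fold_left: fold axis v@4; visible region now rows[0,8) x cols[0,4) = 8x4
Op 4 fold_right: fold axis v@2; visible region now rows[0,8) x cols[2,4) = 8x2
Op 5 cut(0, 0): punch at orig (0,2); cuts so far [(0, 2)]; region rows[0,8) x cols[2,4) = 8x2
Op 6 cut(1, 0): punch at orig (1,2); cuts so far [(0, 2), (1, 2)]; region rows[0,8) x cols[2,4) = 8x2
Op 7 cut(2, 0): punch at orig (2,2); cuts so far [(0, 2), (1, 2), (2, 2)]; region rows[0,8) x cols[2,4) = 8x2
Unfold 1 (reflect across v@2): 6 holes -> [(0, 1), (0, 2), (1, 1), (1, 2), (2, 1), (2, 2)]
Unfold 2 (reflect across v@4): 12 holes -> [(0, 1), (0, 2), (0, 5), (0, 6), (1, 1), (1, 2), (1, 5), (1, 6), (2, 1), (2, 2), (2, 5), (2, 6)]
Unfold 3 (reflect across v@8): 24 holes -> [(0, 1), (0, 2), (0, 5), (0, 6), (0, 9), (0, 10), (0, 13), (0, 14), (1, 1), (1, 2), (1, 5), (1, 6), (1, 9), (1, 10), (1, 13), (1, 14), (2, 1), (2, 2), (2, 5), (2, 6), (2, 9), (2, 10), (2, 13), (2, 14)]
Unfold 4 (reflect across h@8): 48 holes -> [(0, 1), (0, 2), (0, 5), (0, 6), (0, 9), (0, 10), (0, 13), (0, 14), (1, 1), (1, 2), (1, 5), (1, 6), (1, 9), (1, 10), (1, 13), (1, 14), (2, 1), (2, 2), (2, 5), (2, 6), (2, 9), (2, 10), (2, 13), (2, 14), (13, 1), (13, 2), (13, 5), (13, 6), (13, 9), (13, 10), (13, 13), (13, 14), (14, 1), (14, 2), (14, 5), (14, 6), (14, 9), (14, 10), (14, 13), (14, 14), (15, 1), (15, 2), (15, 5), (15, 6), (15, 9), (15, 10), (15, 13), (15, 14)]

Answer: 48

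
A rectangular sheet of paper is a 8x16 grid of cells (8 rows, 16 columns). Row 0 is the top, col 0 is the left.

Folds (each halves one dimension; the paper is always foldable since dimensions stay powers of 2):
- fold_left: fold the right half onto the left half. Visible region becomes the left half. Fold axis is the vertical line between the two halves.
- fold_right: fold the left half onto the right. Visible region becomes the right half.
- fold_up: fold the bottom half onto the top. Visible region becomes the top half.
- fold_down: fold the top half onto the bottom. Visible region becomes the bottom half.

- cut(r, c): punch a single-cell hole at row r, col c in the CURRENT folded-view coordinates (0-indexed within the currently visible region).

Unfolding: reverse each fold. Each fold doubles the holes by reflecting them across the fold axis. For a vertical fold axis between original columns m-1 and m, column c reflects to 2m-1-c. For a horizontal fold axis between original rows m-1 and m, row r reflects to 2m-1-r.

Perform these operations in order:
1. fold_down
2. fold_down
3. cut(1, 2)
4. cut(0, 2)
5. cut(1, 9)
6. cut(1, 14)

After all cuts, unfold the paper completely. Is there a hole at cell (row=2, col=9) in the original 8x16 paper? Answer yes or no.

Op 1 fold_down: fold axis h@4; visible region now rows[4,8) x cols[0,16) = 4x16
Op 2 fold_down: fold axis h@6; visible region now rows[6,8) x cols[0,16) = 2x16
Op 3 cut(1, 2): punch at orig (7,2); cuts so far [(7, 2)]; region rows[6,8) x cols[0,16) = 2x16
Op 4 cut(0, 2): punch at orig (6,2); cuts so far [(6, 2), (7, 2)]; region rows[6,8) x cols[0,16) = 2x16
Op 5 cut(1, 9): punch at orig (7,9); cuts so far [(6, 2), (7, 2), (7, 9)]; region rows[6,8) x cols[0,16) = 2x16
Op 6 cut(1, 14): punch at orig (7,14); cuts so far [(6, 2), (7, 2), (7, 9), (7, 14)]; region rows[6,8) x cols[0,16) = 2x16
Unfold 1 (reflect across h@6): 8 holes -> [(4, 2), (4, 9), (4, 14), (5, 2), (6, 2), (7, 2), (7, 9), (7, 14)]
Unfold 2 (reflect across h@4): 16 holes -> [(0, 2), (0, 9), (0, 14), (1, 2), (2, 2), (3, 2), (3, 9), (3, 14), (4, 2), (4, 9), (4, 14), (5, 2), (6, 2), (7, 2), (7, 9), (7, 14)]
Holes: [(0, 2), (0, 9), (0, 14), (1, 2), (2, 2), (3, 2), (3, 9), (3, 14), (4, 2), (4, 9), (4, 14), (5, 2), (6, 2), (7, 2), (7, 9), (7, 14)]

Answer: no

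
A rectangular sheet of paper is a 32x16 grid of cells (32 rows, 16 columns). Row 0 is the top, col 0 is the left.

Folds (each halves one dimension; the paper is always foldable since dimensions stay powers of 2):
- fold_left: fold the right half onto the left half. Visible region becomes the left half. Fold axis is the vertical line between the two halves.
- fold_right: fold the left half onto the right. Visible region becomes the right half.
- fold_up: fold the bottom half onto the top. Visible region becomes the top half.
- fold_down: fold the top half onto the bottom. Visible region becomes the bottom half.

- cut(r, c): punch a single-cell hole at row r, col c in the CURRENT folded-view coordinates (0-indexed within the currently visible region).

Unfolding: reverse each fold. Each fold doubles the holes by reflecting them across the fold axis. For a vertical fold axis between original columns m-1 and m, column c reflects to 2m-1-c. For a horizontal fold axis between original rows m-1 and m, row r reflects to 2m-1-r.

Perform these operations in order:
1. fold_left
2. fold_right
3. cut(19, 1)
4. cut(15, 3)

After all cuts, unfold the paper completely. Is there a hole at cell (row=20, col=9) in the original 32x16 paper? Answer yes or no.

Op 1 fold_left: fold axis v@8; visible region now rows[0,32) x cols[0,8) = 32x8
Op 2 fold_right: fold axis v@4; visible region now rows[0,32) x cols[4,8) = 32x4
Op 3 cut(19, 1): punch at orig (19,5); cuts so far [(19, 5)]; region rows[0,32) x cols[4,8) = 32x4
Op 4 cut(15, 3): punch at orig (15,7); cuts so far [(15, 7), (19, 5)]; region rows[0,32) x cols[4,8) = 32x4
Unfold 1 (reflect across v@4): 4 holes -> [(15, 0), (15, 7), (19, 2), (19, 5)]
Unfold 2 (reflect across v@8): 8 holes -> [(15, 0), (15, 7), (15, 8), (15, 15), (19, 2), (19, 5), (19, 10), (19, 13)]
Holes: [(15, 0), (15, 7), (15, 8), (15, 15), (19, 2), (19, 5), (19, 10), (19, 13)]

Answer: no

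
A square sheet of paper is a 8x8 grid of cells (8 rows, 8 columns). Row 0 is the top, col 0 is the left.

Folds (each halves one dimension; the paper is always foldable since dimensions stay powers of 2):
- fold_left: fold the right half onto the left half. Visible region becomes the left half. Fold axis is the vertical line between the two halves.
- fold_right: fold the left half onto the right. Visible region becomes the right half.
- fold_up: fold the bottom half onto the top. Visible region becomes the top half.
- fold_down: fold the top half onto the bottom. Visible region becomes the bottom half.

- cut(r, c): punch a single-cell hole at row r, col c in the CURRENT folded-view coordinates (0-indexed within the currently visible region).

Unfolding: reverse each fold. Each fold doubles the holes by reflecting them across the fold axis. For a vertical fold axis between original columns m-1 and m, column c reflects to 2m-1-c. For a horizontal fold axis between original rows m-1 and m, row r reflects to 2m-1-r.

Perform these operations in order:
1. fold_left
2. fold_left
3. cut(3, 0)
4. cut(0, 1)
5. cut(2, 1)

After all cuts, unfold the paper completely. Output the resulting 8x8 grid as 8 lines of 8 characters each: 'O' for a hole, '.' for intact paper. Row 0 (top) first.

Op 1 fold_left: fold axis v@4; visible region now rows[0,8) x cols[0,4) = 8x4
Op 2 fold_left: fold axis v@2; visible region now rows[0,8) x cols[0,2) = 8x2
Op 3 cut(3, 0): punch at orig (3,0); cuts so far [(3, 0)]; region rows[0,8) x cols[0,2) = 8x2
Op 4 cut(0, 1): punch at orig (0,1); cuts so far [(0, 1), (3, 0)]; region rows[0,8) x cols[0,2) = 8x2
Op 5 cut(2, 1): punch at orig (2,1); cuts so far [(0, 1), (2, 1), (3, 0)]; region rows[0,8) x cols[0,2) = 8x2
Unfold 1 (reflect across v@2): 6 holes -> [(0, 1), (0, 2), (2, 1), (2, 2), (3, 0), (3, 3)]
Unfold 2 (reflect across v@4): 12 holes -> [(0, 1), (0, 2), (0, 5), (0, 6), (2, 1), (2, 2), (2, 5), (2, 6), (3, 0), (3, 3), (3, 4), (3, 7)]

Answer: .OO..OO.
........
.OO..OO.
O..OO..O
........
........
........
........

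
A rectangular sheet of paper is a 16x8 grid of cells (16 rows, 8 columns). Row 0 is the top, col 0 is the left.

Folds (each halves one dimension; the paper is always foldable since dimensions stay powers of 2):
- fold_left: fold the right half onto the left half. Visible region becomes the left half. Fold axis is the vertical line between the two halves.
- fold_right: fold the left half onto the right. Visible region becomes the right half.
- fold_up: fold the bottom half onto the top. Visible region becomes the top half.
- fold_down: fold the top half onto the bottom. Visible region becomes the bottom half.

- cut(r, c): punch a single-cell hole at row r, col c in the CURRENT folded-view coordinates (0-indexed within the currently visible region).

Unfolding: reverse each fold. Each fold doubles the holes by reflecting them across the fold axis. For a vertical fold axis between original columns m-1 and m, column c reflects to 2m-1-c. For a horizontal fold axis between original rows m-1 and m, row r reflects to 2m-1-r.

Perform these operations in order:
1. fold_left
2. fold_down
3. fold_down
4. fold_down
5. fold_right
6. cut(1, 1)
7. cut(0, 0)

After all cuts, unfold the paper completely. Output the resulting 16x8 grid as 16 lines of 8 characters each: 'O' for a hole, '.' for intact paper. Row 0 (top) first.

Op 1 fold_left: fold axis v@4; visible region now rows[0,16) x cols[0,4) = 16x4
Op 2 fold_down: fold axis h@8; visible region now rows[8,16) x cols[0,4) = 8x4
Op 3 fold_down: fold axis h@12; visible region now rows[12,16) x cols[0,4) = 4x4
Op 4 fold_down: fold axis h@14; visible region now rows[14,16) x cols[0,4) = 2x4
Op 5 fold_right: fold axis v@2; visible region now rows[14,16) x cols[2,4) = 2x2
Op 6 cut(1, 1): punch at orig (15,3); cuts so far [(15, 3)]; region rows[14,16) x cols[2,4) = 2x2
Op 7 cut(0, 0): punch at orig (14,2); cuts so far [(14, 2), (15, 3)]; region rows[14,16) x cols[2,4) = 2x2
Unfold 1 (reflect across v@2): 4 holes -> [(14, 1), (14, 2), (15, 0), (15, 3)]
Unfold 2 (reflect across h@14): 8 holes -> [(12, 0), (12, 3), (13, 1), (13, 2), (14, 1), (14, 2), (15, 0), (15, 3)]
Unfold 3 (reflect across h@12): 16 holes -> [(8, 0), (8, 3), (9, 1), (9, 2), (10, 1), (10, 2), (11, 0), (11, 3), (12, 0), (12, 3), (13, 1), (13, 2), (14, 1), (14, 2), (15, 0), (15, 3)]
Unfold 4 (reflect across h@8): 32 holes -> [(0, 0), (0, 3), (1, 1), (1, 2), (2, 1), (2, 2), (3, 0), (3, 3), (4, 0), (4, 3), (5, 1), (5, 2), (6, 1), (6, 2), (7, 0), (7, 3), (8, 0), (8, 3), (9, 1), (9, 2), (10, 1), (10, 2), (11, 0), (11, 3), (12, 0), (12, 3), (13, 1), (13, 2), (14, 1), (14, 2), (15, 0), (15, 3)]
Unfold 5 (reflect across v@4): 64 holes -> [(0, 0), (0, 3), (0, 4), (0, 7), (1, 1), (1, 2), (1, 5), (1, 6), (2, 1), (2, 2), (2, 5), (2, 6), (3, 0), (3, 3), (3, 4), (3, 7), (4, 0), (4, 3), (4, 4), (4, 7), (5, 1), (5, 2), (5, 5), (5, 6), (6, 1), (6, 2), (6, 5), (6, 6), (7, 0), (7, 3), (7, 4), (7, 7), (8, 0), (8, 3), (8, 4), (8, 7), (9, 1), (9, 2), (9, 5), (9, 6), (10, 1), (10, 2), (10, 5), (10, 6), (11, 0), (11, 3), (11, 4), (11, 7), (12, 0), (12, 3), (12, 4), (12, 7), (13, 1), (13, 2), (13, 5), (13, 6), (14, 1), (14, 2), (14, 5), (14, 6), (15, 0), (15, 3), (15, 4), (15, 7)]

Answer: O..OO..O
.OO..OO.
.OO..OO.
O..OO..O
O..OO..O
.OO..OO.
.OO..OO.
O..OO..O
O..OO..O
.OO..OO.
.OO..OO.
O..OO..O
O..OO..O
.OO..OO.
.OO..OO.
O..OO..O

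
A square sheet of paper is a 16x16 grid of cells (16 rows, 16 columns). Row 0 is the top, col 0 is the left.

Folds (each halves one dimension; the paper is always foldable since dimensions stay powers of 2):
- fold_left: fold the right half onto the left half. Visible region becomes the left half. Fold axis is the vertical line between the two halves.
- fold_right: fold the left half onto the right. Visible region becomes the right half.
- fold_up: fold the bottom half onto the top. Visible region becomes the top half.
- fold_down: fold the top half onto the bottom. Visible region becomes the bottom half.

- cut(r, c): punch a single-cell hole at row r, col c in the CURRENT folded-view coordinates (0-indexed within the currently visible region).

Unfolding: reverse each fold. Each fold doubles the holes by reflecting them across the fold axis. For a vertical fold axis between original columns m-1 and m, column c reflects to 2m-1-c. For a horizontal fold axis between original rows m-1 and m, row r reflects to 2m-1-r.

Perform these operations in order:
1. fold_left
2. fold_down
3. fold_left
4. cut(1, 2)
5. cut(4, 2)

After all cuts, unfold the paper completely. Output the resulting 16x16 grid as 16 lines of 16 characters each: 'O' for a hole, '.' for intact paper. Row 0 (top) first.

Answer: ................
................
................
..O..O....O..O..
................
................
..O..O....O..O..
................
................
..O..O....O..O..
................
................
..O..O....O..O..
................
................
................

Derivation:
Op 1 fold_left: fold axis v@8; visible region now rows[0,16) x cols[0,8) = 16x8
Op 2 fold_down: fold axis h@8; visible region now rows[8,16) x cols[0,8) = 8x8
Op 3 fold_left: fold axis v@4; visible region now rows[8,16) x cols[0,4) = 8x4
Op 4 cut(1, 2): punch at orig (9,2); cuts so far [(9, 2)]; region rows[8,16) x cols[0,4) = 8x4
Op 5 cut(4, 2): punch at orig (12,2); cuts so far [(9, 2), (12, 2)]; region rows[8,16) x cols[0,4) = 8x4
Unfold 1 (reflect across v@4): 4 holes -> [(9, 2), (9, 5), (12, 2), (12, 5)]
Unfold 2 (reflect across h@8): 8 holes -> [(3, 2), (3, 5), (6, 2), (6, 5), (9, 2), (9, 5), (12, 2), (12, 5)]
Unfold 3 (reflect across v@8): 16 holes -> [(3, 2), (3, 5), (3, 10), (3, 13), (6, 2), (6, 5), (6, 10), (6, 13), (9, 2), (9, 5), (9, 10), (9, 13), (12, 2), (12, 5), (12, 10), (12, 13)]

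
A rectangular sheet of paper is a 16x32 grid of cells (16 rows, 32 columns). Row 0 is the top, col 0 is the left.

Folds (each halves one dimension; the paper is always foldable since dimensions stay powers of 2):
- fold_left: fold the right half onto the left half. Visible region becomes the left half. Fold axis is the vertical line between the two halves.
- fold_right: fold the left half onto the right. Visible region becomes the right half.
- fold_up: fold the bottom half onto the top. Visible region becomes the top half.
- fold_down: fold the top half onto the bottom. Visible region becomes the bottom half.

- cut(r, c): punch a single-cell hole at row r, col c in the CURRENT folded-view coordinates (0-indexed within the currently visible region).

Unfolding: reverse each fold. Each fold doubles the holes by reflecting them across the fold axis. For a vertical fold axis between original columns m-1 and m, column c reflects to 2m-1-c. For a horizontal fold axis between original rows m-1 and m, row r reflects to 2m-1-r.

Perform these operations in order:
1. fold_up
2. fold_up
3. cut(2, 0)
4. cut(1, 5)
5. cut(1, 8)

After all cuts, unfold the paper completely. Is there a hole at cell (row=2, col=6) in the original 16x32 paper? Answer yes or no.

Op 1 fold_up: fold axis h@8; visible region now rows[0,8) x cols[0,32) = 8x32
Op 2 fold_up: fold axis h@4; visible region now rows[0,4) x cols[0,32) = 4x32
Op 3 cut(2, 0): punch at orig (2,0); cuts so far [(2, 0)]; region rows[0,4) x cols[0,32) = 4x32
Op 4 cut(1, 5): punch at orig (1,5); cuts so far [(1, 5), (2, 0)]; region rows[0,4) x cols[0,32) = 4x32
Op 5 cut(1, 8): punch at orig (1,8); cuts so far [(1, 5), (1, 8), (2, 0)]; region rows[0,4) x cols[0,32) = 4x32
Unfold 1 (reflect across h@4): 6 holes -> [(1, 5), (1, 8), (2, 0), (5, 0), (6, 5), (6, 8)]
Unfold 2 (reflect across h@8): 12 holes -> [(1, 5), (1, 8), (2, 0), (5, 0), (6, 5), (6, 8), (9, 5), (9, 8), (10, 0), (13, 0), (14, 5), (14, 8)]
Holes: [(1, 5), (1, 8), (2, 0), (5, 0), (6, 5), (6, 8), (9, 5), (9, 8), (10, 0), (13, 0), (14, 5), (14, 8)]

Answer: no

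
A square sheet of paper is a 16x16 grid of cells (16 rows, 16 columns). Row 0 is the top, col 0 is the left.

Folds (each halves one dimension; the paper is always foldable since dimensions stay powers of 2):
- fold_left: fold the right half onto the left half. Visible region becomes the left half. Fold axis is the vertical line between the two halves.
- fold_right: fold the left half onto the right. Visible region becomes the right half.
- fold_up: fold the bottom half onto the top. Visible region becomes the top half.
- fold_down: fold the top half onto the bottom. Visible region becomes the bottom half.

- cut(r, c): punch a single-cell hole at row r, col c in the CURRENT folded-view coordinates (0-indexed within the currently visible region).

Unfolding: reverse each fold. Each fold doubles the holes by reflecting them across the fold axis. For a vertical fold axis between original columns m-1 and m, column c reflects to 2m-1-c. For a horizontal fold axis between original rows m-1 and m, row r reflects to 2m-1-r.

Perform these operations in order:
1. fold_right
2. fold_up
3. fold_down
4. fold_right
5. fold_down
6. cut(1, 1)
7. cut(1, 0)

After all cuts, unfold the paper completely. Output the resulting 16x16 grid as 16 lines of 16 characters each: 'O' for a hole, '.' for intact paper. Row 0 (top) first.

Answer: ..OOOO....OOOO..
................
................
..OOOO....OOOO..
..OOOO....OOOO..
................
................
..OOOO....OOOO..
..OOOO....OOOO..
................
................
..OOOO....OOOO..
..OOOO....OOOO..
................
................
..OOOO....OOOO..

Derivation:
Op 1 fold_right: fold axis v@8; visible region now rows[0,16) x cols[8,16) = 16x8
Op 2 fold_up: fold axis h@8; visible region now rows[0,8) x cols[8,16) = 8x8
Op 3 fold_down: fold axis h@4; visible region now rows[4,8) x cols[8,16) = 4x8
Op 4 fold_right: fold axis v@12; visible region now rows[4,8) x cols[12,16) = 4x4
Op 5 fold_down: fold axis h@6; visible region now rows[6,8) x cols[12,16) = 2x4
Op 6 cut(1, 1): punch at orig (7,13); cuts so far [(7, 13)]; region rows[6,8) x cols[12,16) = 2x4
Op 7 cut(1, 0): punch at orig (7,12); cuts so far [(7, 12), (7, 13)]; region rows[6,8) x cols[12,16) = 2x4
Unfold 1 (reflect across h@6): 4 holes -> [(4, 12), (4, 13), (7, 12), (7, 13)]
Unfold 2 (reflect across v@12): 8 holes -> [(4, 10), (4, 11), (4, 12), (4, 13), (7, 10), (7, 11), (7, 12), (7, 13)]
Unfold 3 (reflect across h@4): 16 holes -> [(0, 10), (0, 11), (0, 12), (0, 13), (3, 10), (3, 11), (3, 12), (3, 13), (4, 10), (4, 11), (4, 12), (4, 13), (7, 10), (7, 11), (7, 12), (7, 13)]
Unfold 4 (reflect across h@8): 32 holes -> [(0, 10), (0, 11), (0, 12), (0, 13), (3, 10), (3, 11), (3, 12), (3, 13), (4, 10), (4, 11), (4, 12), (4, 13), (7, 10), (7, 11), (7, 12), (7, 13), (8, 10), (8, 11), (8, 12), (8, 13), (11, 10), (11, 11), (11, 12), (11, 13), (12, 10), (12, 11), (12, 12), (12, 13), (15, 10), (15, 11), (15, 12), (15, 13)]
Unfold 5 (reflect across v@8): 64 holes -> [(0, 2), (0, 3), (0, 4), (0, 5), (0, 10), (0, 11), (0, 12), (0, 13), (3, 2), (3, 3), (3, 4), (3, 5), (3, 10), (3, 11), (3, 12), (3, 13), (4, 2), (4, 3), (4, 4), (4, 5), (4, 10), (4, 11), (4, 12), (4, 13), (7, 2), (7, 3), (7, 4), (7, 5), (7, 10), (7, 11), (7, 12), (7, 13), (8, 2), (8, 3), (8, 4), (8, 5), (8, 10), (8, 11), (8, 12), (8, 13), (11, 2), (11, 3), (11, 4), (11, 5), (11, 10), (11, 11), (11, 12), (11, 13), (12, 2), (12, 3), (12, 4), (12, 5), (12, 10), (12, 11), (12, 12), (12, 13), (15, 2), (15, 3), (15, 4), (15, 5), (15, 10), (15, 11), (15, 12), (15, 13)]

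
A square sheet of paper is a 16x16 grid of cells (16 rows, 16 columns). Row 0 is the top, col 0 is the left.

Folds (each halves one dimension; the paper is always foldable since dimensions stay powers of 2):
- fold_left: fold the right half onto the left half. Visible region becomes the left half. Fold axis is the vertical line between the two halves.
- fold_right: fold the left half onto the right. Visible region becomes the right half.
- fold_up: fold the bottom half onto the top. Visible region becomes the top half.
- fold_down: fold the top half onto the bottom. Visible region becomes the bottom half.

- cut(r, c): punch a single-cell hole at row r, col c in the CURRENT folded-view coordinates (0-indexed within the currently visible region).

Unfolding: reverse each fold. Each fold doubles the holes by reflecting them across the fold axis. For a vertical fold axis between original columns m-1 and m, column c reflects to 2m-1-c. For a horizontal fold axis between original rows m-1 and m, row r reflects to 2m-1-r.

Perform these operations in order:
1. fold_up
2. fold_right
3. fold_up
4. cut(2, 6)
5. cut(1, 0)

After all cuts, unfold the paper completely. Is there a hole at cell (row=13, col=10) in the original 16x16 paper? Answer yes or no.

Op 1 fold_up: fold axis h@8; visible region now rows[0,8) x cols[0,16) = 8x16
Op 2 fold_right: fold axis v@8; visible region now rows[0,8) x cols[8,16) = 8x8
Op 3 fold_up: fold axis h@4; visible region now rows[0,4) x cols[8,16) = 4x8
Op 4 cut(2, 6): punch at orig (2,14); cuts so far [(2, 14)]; region rows[0,4) x cols[8,16) = 4x8
Op 5 cut(1, 0): punch at orig (1,8); cuts so far [(1, 8), (2, 14)]; region rows[0,4) x cols[8,16) = 4x8
Unfold 1 (reflect across h@4): 4 holes -> [(1, 8), (2, 14), (5, 14), (6, 8)]
Unfold 2 (reflect across v@8): 8 holes -> [(1, 7), (1, 8), (2, 1), (2, 14), (5, 1), (5, 14), (6, 7), (6, 8)]
Unfold 3 (reflect across h@8): 16 holes -> [(1, 7), (1, 8), (2, 1), (2, 14), (5, 1), (5, 14), (6, 7), (6, 8), (9, 7), (9, 8), (10, 1), (10, 14), (13, 1), (13, 14), (14, 7), (14, 8)]
Holes: [(1, 7), (1, 8), (2, 1), (2, 14), (5, 1), (5, 14), (6, 7), (6, 8), (9, 7), (9, 8), (10, 1), (10, 14), (13, 1), (13, 14), (14, 7), (14, 8)]

Answer: no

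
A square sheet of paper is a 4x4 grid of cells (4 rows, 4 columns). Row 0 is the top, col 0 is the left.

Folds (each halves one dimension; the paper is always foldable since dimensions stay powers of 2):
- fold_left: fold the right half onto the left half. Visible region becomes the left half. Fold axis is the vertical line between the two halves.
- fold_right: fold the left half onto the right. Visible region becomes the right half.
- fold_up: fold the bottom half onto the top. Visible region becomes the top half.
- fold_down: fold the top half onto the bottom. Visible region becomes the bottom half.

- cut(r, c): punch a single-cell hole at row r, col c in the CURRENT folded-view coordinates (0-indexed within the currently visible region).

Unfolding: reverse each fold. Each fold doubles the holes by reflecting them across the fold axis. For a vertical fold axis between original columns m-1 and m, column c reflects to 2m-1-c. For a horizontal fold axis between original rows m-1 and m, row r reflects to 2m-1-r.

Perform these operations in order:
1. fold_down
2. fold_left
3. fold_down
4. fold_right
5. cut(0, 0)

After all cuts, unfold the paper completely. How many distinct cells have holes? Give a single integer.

Op 1 fold_down: fold axis h@2; visible region now rows[2,4) x cols[0,4) = 2x4
Op 2 fold_left: fold axis v@2; visible region now rows[2,4) x cols[0,2) = 2x2
Op 3 fold_down: fold axis h@3; visible region now rows[3,4) x cols[0,2) = 1x2
Op 4 fold_right: fold axis v@1; visible region now rows[3,4) x cols[1,2) = 1x1
Op 5 cut(0, 0): punch at orig (3,1); cuts so far [(3, 1)]; region rows[3,4) x cols[1,2) = 1x1
Unfold 1 (reflect across v@1): 2 holes -> [(3, 0), (3, 1)]
Unfold 2 (reflect across h@3): 4 holes -> [(2, 0), (2, 1), (3, 0), (3, 1)]
Unfold 3 (reflect across v@2): 8 holes -> [(2, 0), (2, 1), (2, 2), (2, 3), (3, 0), (3, 1), (3, 2), (3, 3)]
Unfold 4 (reflect across h@2): 16 holes -> [(0, 0), (0, 1), (0, 2), (0, 3), (1, 0), (1, 1), (1, 2), (1, 3), (2, 0), (2, 1), (2, 2), (2, 3), (3, 0), (3, 1), (3, 2), (3, 3)]

Answer: 16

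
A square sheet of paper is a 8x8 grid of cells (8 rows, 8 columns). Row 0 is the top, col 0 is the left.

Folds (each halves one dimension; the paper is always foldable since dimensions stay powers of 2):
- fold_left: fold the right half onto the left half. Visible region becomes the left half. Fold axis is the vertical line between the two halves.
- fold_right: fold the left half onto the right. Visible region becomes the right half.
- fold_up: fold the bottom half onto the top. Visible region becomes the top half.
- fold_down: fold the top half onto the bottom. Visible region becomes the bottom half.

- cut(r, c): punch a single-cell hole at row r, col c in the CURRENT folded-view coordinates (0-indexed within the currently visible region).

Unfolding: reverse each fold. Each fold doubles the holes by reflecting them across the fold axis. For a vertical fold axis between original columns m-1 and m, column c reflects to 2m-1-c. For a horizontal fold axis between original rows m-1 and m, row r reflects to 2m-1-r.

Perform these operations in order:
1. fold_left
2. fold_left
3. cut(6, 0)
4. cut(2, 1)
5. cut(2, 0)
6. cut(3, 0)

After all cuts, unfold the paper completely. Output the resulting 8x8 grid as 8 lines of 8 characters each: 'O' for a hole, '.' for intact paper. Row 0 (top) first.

Op 1 fold_left: fold axis v@4; visible region now rows[0,8) x cols[0,4) = 8x4
Op 2 fold_left: fold axis v@2; visible region now rows[0,8) x cols[0,2) = 8x2
Op 3 cut(6, 0): punch at orig (6,0); cuts so far [(6, 0)]; region rows[0,8) x cols[0,2) = 8x2
Op 4 cut(2, 1): punch at orig (2,1); cuts so far [(2, 1), (6, 0)]; region rows[0,8) x cols[0,2) = 8x2
Op 5 cut(2, 0): punch at orig (2,0); cuts so far [(2, 0), (2, 1), (6, 0)]; region rows[0,8) x cols[0,2) = 8x2
Op 6 cut(3, 0): punch at orig (3,0); cuts so far [(2, 0), (2, 1), (3, 0), (6, 0)]; region rows[0,8) x cols[0,2) = 8x2
Unfold 1 (reflect across v@2): 8 holes -> [(2, 0), (2, 1), (2, 2), (2, 3), (3, 0), (3, 3), (6, 0), (6, 3)]
Unfold 2 (reflect across v@4): 16 holes -> [(2, 0), (2, 1), (2, 2), (2, 3), (2, 4), (2, 5), (2, 6), (2, 7), (3, 0), (3, 3), (3, 4), (3, 7), (6, 0), (6, 3), (6, 4), (6, 7)]

Answer: ........
........
OOOOOOOO
O..OO..O
........
........
O..OO..O
........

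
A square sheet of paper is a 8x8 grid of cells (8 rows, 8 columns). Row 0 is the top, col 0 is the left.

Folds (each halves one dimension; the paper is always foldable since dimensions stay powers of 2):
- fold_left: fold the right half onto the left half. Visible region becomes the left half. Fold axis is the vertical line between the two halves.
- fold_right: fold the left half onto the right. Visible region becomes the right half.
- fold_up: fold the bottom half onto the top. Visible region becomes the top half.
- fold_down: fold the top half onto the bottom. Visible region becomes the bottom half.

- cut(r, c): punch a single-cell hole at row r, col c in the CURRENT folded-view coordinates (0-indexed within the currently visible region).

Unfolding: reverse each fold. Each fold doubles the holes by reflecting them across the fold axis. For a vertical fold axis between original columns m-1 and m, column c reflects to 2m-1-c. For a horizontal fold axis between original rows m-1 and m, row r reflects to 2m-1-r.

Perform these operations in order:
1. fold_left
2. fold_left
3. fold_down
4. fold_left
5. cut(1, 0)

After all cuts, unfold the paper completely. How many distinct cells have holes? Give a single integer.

Answer: 16

Derivation:
Op 1 fold_left: fold axis v@4; visible region now rows[0,8) x cols[0,4) = 8x4
Op 2 fold_left: fold axis v@2; visible region now rows[0,8) x cols[0,2) = 8x2
Op 3 fold_down: fold axis h@4; visible region now rows[4,8) x cols[0,2) = 4x2
Op 4 fold_left: fold axis v@1; visible region now rows[4,8) x cols[0,1) = 4x1
Op 5 cut(1, 0): punch at orig (5,0); cuts so far [(5, 0)]; region rows[4,8) x cols[0,1) = 4x1
Unfold 1 (reflect across v@1): 2 holes -> [(5, 0), (5, 1)]
Unfold 2 (reflect across h@4): 4 holes -> [(2, 0), (2, 1), (5, 0), (5, 1)]
Unfold 3 (reflect across v@2): 8 holes -> [(2, 0), (2, 1), (2, 2), (2, 3), (5, 0), (5, 1), (5, 2), (5, 3)]
Unfold 4 (reflect across v@4): 16 holes -> [(2, 0), (2, 1), (2, 2), (2, 3), (2, 4), (2, 5), (2, 6), (2, 7), (5, 0), (5, 1), (5, 2), (5, 3), (5, 4), (5, 5), (5, 6), (5, 7)]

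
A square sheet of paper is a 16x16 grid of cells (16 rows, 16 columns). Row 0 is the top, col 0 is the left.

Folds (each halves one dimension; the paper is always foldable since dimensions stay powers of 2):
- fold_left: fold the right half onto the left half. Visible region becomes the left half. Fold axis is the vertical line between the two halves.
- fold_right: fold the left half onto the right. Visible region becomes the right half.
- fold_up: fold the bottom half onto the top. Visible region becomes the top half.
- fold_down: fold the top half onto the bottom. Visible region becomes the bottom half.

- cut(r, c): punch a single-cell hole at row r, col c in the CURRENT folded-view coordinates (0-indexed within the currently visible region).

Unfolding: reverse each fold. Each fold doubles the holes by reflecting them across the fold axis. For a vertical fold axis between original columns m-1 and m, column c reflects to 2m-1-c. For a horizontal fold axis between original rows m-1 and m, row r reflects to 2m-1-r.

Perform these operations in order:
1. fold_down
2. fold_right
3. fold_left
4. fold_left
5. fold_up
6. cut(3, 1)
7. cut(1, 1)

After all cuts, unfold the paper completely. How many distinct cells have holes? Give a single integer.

Answer: 64

Derivation:
Op 1 fold_down: fold axis h@8; visible region now rows[8,16) x cols[0,16) = 8x16
Op 2 fold_right: fold axis v@8; visible region now rows[8,16) x cols[8,16) = 8x8
Op 3 fold_left: fold axis v@12; visible region now rows[8,16) x cols[8,12) = 8x4
Op 4 fold_left: fold axis v@10; visible region now rows[8,16) x cols[8,10) = 8x2
Op 5 fold_up: fold axis h@12; visible region now rows[8,12) x cols[8,10) = 4x2
Op 6 cut(3, 1): punch at orig (11,9); cuts so far [(11, 9)]; region rows[8,12) x cols[8,10) = 4x2
Op 7 cut(1, 1): punch at orig (9,9); cuts so far [(9, 9), (11, 9)]; region rows[8,12) x cols[8,10) = 4x2
Unfold 1 (reflect across h@12): 4 holes -> [(9, 9), (11, 9), (12, 9), (14, 9)]
Unfold 2 (reflect across v@10): 8 holes -> [(9, 9), (9, 10), (11, 9), (11, 10), (12, 9), (12, 10), (14, 9), (14, 10)]
Unfold 3 (reflect across v@12): 16 holes -> [(9, 9), (9, 10), (9, 13), (9, 14), (11, 9), (11, 10), (11, 13), (11, 14), (12, 9), (12, 10), (12, 13), (12, 14), (14, 9), (14, 10), (14, 13), (14, 14)]
Unfold 4 (reflect across v@8): 32 holes -> [(9, 1), (9, 2), (9, 5), (9, 6), (9, 9), (9, 10), (9, 13), (9, 14), (11, 1), (11, 2), (11, 5), (11, 6), (11, 9), (11, 10), (11, 13), (11, 14), (12, 1), (12, 2), (12, 5), (12, 6), (12, 9), (12, 10), (12, 13), (12, 14), (14, 1), (14, 2), (14, 5), (14, 6), (14, 9), (14, 10), (14, 13), (14, 14)]
Unfold 5 (reflect across h@8): 64 holes -> [(1, 1), (1, 2), (1, 5), (1, 6), (1, 9), (1, 10), (1, 13), (1, 14), (3, 1), (3, 2), (3, 5), (3, 6), (3, 9), (3, 10), (3, 13), (3, 14), (4, 1), (4, 2), (4, 5), (4, 6), (4, 9), (4, 10), (4, 13), (4, 14), (6, 1), (6, 2), (6, 5), (6, 6), (6, 9), (6, 10), (6, 13), (6, 14), (9, 1), (9, 2), (9, 5), (9, 6), (9, 9), (9, 10), (9, 13), (9, 14), (11, 1), (11, 2), (11, 5), (11, 6), (11, 9), (11, 10), (11, 13), (11, 14), (12, 1), (12, 2), (12, 5), (12, 6), (12, 9), (12, 10), (12, 13), (12, 14), (14, 1), (14, 2), (14, 5), (14, 6), (14, 9), (14, 10), (14, 13), (14, 14)]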